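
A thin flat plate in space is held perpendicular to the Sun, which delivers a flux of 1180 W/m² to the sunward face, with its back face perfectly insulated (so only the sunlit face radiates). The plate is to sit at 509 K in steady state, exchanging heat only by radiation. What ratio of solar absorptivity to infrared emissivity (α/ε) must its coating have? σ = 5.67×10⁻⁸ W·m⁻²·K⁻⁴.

α/ε ≈ 3.23

Balance: αS·A = εσ·1A·T⁴ ⇒ α/ε = σT⁴/S.
α/ε = 5.67×10⁻⁸·(509)⁴/1180 = 5.67×10⁻⁸·6.712×10¹⁰/1180.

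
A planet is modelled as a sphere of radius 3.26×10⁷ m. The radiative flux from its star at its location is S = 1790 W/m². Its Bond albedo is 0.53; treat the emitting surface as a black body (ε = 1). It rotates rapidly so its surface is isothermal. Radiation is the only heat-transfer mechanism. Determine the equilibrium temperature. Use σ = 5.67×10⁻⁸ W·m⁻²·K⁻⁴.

At equilibrium, absorbed power = emitted power.
Absorbing cross-section = πr² = 3.339×10¹⁵ m²; emitting surface = 4πr² = 1.336×10¹⁶ m² (ratio 4).
(1−a)S·A_cross = εσ·A_surf·T⁴  ⇒  T⁴ = (1−a)S/(4σ).
T⁴ = 0.470·1790/(4·5.67×10⁻⁸) = 3.709×10⁹ K⁴.
T = (3.709×10⁹)^(1/4).

T ≈ 247 K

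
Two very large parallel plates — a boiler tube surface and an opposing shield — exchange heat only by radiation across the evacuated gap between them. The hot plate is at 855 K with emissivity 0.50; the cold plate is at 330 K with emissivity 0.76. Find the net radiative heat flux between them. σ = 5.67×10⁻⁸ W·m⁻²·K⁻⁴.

q ≈ 12800 W/m²

For two infinite grey parallel plates, q = σ(T₁⁴ − T₂⁴)/(1/ε₁ + 1/ε₂ − 1).
T₁⁴ − T₂⁴ = 5.344×10¹¹ − 1.186×10¹⁰ = 5.225×10¹¹ K⁴.
1/ε₁ + 1/ε₂ − 1 = 2.000 + 1.316 − 1 = 2.316.
q = 5.67×10⁻⁸ × 5.225×10¹¹ / 2.316.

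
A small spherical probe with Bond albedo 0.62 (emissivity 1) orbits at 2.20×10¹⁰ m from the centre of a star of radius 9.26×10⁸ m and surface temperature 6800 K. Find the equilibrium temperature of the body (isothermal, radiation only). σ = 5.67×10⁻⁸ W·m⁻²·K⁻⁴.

The star's surface emits σT_*⁴; at distance d the flux is S = σT_*⁴(R_*/d)².
S = 5.67×10⁻⁸·(6800)⁴·(9.26×10⁸/2.20×10¹⁰)² = 2.148×10⁵ W/m².
For an isothermal sphere T⁴ = (1−a)S/(4σ) = 3.599×10¹¹ K⁴.

T ≈ 775 K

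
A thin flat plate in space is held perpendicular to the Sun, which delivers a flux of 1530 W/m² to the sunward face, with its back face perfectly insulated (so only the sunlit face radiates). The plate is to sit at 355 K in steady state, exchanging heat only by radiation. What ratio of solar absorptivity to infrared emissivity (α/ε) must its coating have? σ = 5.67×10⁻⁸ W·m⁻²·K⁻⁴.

α/ε ≈ 0.589

Balance: αS·A = εσ·1A·T⁴ ⇒ α/ε = σT⁴/S.
α/ε = 5.67×10⁻⁸·(355)⁴/1530 = 5.67×10⁻⁸·1.588×10¹⁰/1530.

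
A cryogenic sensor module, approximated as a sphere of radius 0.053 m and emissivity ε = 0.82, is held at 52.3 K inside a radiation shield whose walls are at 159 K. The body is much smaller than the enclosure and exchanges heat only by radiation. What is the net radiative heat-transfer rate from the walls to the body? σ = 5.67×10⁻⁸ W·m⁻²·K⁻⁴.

P_net ≈ 1.04 W

For a small grey body in a large enclosure: P_net = εσA(T_body⁴ − T_wall⁴).
A = 4πr² = 0.03530 m²; T_body⁴ − T_wall⁴ = 7.482×10⁶ − 6.391×10⁸ = -6.316×10⁸ K⁴.
|P_net| = 0.82·5.67×10⁻⁸·0.03530·6.316×10⁸.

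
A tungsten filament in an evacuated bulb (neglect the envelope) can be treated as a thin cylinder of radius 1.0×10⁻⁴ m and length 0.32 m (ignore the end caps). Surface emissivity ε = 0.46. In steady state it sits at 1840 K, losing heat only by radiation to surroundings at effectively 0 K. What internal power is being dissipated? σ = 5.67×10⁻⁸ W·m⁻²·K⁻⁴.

P ≈ 60.1 W

Steady state: P = εσA T⁴.
A = 2πrL = 2.011×10⁻⁴ m²; T⁴ = (1840)⁴ = 1.146×10¹³ K⁴.
P = 0.46 × 5.67×10⁻⁸ × 2.011×10⁻⁴ × 1.146×10¹³.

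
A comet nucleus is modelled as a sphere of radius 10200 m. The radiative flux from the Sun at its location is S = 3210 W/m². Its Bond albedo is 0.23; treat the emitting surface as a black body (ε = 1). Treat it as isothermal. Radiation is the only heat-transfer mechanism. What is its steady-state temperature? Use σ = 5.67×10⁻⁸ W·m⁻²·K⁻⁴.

At equilibrium, absorbed power = emitted power.
Absorbing cross-section = πr² = 3.269×10⁸ m²; emitting surface = 4πr² = 1.307×10⁹ m² (ratio 4).
(1−a)S·A_cross = εσ·A_surf·T⁴  ⇒  T⁴ = (1−a)S/(4σ).
T⁴ = 0.770·3210/(4·5.67×10⁻⁸) = 1.090×10¹⁰ K⁴.
T = (1.090×10¹⁰)^(1/4).

T ≈ 323 K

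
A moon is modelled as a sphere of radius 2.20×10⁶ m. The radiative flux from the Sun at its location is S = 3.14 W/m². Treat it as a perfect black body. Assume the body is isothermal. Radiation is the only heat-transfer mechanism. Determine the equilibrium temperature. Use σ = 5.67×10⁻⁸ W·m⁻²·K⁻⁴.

At equilibrium, absorbed power = emitted power.
Absorbing cross-section = πr² = 1.521×10¹³ m²; emitting surface = 4πr² = 6.082×10¹³ m² (ratio 4).
S·A_cross = εσ·A_surf·T⁴  ⇒  T⁴ = S/(4σ).
T⁴ = 1.00·3.14/(4·5.67×10⁻⁸) = 1.384×10⁷ K⁴.
T = (1.384×10⁷)^(1/4).

T ≈ 61.0 K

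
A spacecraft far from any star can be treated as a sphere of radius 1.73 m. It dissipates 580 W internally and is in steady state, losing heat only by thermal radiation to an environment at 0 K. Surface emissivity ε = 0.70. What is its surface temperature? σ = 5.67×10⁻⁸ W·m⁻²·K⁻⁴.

Steady state: internal power = radiated power, P = εσA T⁴.
Radiating area A = 4πr² = 37.61 m².
T⁴ = P/(εσA) = 580/(0.70·5.67×10⁻⁸·37.61) = 3.885×10⁸ K⁴.
T = (3.885×10⁸)^(1/4).

T ≈ 140 K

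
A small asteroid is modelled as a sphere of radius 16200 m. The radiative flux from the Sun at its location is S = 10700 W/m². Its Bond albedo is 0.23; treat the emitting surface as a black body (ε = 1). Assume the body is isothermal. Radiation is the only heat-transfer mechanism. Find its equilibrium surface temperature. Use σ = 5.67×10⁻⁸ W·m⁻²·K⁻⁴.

T ≈ 437 K

At equilibrium, absorbed power = emitted power.
Absorbing cross-section = πr² = 8.245×10⁸ m²; emitting surface = 4πr² = 3.298×10⁹ m² (ratio 4).
(1−a)S·A_cross = εσ·A_surf·T⁴  ⇒  T⁴ = (1−a)S/(4σ).
T⁴ = 0.770·10700/(4·5.67×10⁻⁸) = 3.633×10¹⁰ K⁴.
T = (3.633×10¹⁰)^(1/4).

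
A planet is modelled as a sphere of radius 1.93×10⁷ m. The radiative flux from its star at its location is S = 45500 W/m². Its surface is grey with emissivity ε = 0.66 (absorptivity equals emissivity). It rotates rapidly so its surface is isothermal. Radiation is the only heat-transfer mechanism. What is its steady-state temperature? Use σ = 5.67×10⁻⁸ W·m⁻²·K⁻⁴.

At equilibrium, absorbed power = emitted power.
Absorbing cross-section = πr² = 1.170×10¹⁵ m²; emitting surface = 4πr² = 4.681×10¹⁵ m² (ratio 4).
εS·A_cross = εσ·A_surf·T⁴  ⇒  T⁴ = S/(4σ)   (ε cancels).
T⁴ = 45500/(4·5.67×10⁻⁸) = 2.006×10¹¹ K⁴.
T = (2.006×10¹¹)^(1/4).

T ≈ 669 K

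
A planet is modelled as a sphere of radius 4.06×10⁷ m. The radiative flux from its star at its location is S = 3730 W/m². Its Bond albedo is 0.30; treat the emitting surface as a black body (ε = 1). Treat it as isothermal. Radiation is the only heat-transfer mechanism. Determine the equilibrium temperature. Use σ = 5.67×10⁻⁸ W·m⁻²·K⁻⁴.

T ≈ 328 K

At equilibrium, absorbed power = emitted power.
Absorbing cross-section = πr² = 5.178×10¹⁵ m²; emitting surface = 4πr² = 2.071×10¹⁶ m² (ratio 4).
(1−a)S·A_cross = εσ·A_surf·T⁴  ⇒  T⁴ = (1−a)S/(4σ).
T⁴ = 0.700·3730/(4·5.67×10⁻⁸) = 1.151×10¹⁰ K⁴.
T = (1.151×10¹⁰)^(1/4).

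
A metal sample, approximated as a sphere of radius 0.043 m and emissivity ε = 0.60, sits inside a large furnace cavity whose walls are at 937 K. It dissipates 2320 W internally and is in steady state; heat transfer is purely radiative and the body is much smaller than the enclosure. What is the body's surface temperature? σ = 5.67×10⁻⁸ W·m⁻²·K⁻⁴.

For a small grey body in a large enclosure, net radiated power = εσA(T⁴ − T_w⁴).
Steady state: P = εσA(T⁴ − T_w⁴) with A = 4πr² = 0.02324 m².
T⁴ = P/(εσA) + T_w⁴ = 2320/(0.60·5.67×10⁻⁸·0.02324) + (937)⁴
    = 2.935×10¹² + 7.708×10¹¹ = 3.706×10¹² K⁴.

T ≈ 1390 K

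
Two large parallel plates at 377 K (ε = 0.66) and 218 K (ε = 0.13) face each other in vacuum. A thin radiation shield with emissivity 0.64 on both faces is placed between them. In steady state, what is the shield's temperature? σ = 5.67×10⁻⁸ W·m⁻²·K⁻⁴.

T_s ≈ 359 K

In steady state the net flux on the hot side equals that on the cold side.
σ(T₁⁴−T_s⁴)/D₁ = σ(T_s⁴−T₂⁴)/D₂, with D₁ = 1/ε₁+1/ε_s−1 = 2.078, D₂ = 1/ε_s+1/ε₂−1 = 8.255.
Solve for T_s⁴: T_s⁴ = (D₂·T₁⁴ + D₁·T₂⁴)/(D₁+D₂) = 1.659×10¹⁰ K⁴.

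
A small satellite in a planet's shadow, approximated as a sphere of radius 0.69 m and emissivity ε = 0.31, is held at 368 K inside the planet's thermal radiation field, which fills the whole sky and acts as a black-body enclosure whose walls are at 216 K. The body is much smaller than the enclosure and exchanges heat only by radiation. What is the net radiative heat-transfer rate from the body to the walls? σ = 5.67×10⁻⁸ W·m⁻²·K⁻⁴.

For a small grey body in a large enclosure: P_net = εσA(T_body⁴ − T_wall⁴).
A = 4πr² = 5.983 m²; T_body⁴ − T_wall⁴ = 1.834×10¹⁰ − 2.177×10⁹ = 1.616×10¹⁰ K⁴.
|P_net| = 0.31·5.67×10⁻⁸·5.983·1.616×10¹⁰.

P_net ≈ 1700 W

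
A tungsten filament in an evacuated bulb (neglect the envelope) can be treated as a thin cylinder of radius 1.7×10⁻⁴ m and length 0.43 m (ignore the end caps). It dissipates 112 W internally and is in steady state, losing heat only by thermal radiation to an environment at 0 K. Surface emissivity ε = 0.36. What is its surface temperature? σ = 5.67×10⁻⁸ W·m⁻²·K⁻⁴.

Steady state: internal power = radiated power, P = εσA T⁴.
Radiating area A = 2πrL = 4.593×10⁻⁴ m².
T⁴ = P/(εσA) = 112/(0.36·5.67×10⁻⁸·4.593×10⁻⁴) = 1.195×10¹³ K⁴.
T = (1.195×10¹³)^(1/4).

T ≈ 1860 K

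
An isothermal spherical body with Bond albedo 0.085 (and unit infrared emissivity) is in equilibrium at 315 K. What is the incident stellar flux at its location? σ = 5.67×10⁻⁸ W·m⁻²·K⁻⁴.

(1−a)S·πr² = σ·4πr²·T⁴ ⇒ S = 4σT⁴/(1−a).
S = 4·5.67×10⁻⁸·9.846×10⁹/0.915.

S ≈ 2440 W/m²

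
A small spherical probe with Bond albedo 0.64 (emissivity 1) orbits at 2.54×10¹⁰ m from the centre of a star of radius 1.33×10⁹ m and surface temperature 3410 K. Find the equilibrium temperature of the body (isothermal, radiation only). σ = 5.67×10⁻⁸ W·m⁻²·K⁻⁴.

T ≈ 427 K

The star's surface emits σT_*⁴; at distance d the flux is S = σT_*⁴(R_*/d)².
S = 5.67×10⁻⁸·(3410)⁴·(1.33×10⁹/2.54×10¹⁰)² = 21020 W/m².
For an isothermal sphere T⁴ = (1−a)S/(4σ) = 3.337×10¹⁰ K⁴.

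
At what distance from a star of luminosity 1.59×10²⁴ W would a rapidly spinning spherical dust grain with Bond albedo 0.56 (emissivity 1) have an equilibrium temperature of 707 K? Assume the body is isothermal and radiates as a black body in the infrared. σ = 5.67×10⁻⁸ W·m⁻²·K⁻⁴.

For an isothermal black-emitting sphere, (1−a)S·πr² = σ·4πr²·T⁴ ⇒ S = 4σT⁴/(1−a).
S = 4·5.67×10⁻⁸·(707)⁴/0.440 = 1.288×10⁵ W/m².
Flux falls as S = L/(4πd²), so d = √(L/(4πS)) = √(1.59×10²⁴/(4π·1.288×10⁵)).

d ≈ 9.91×10⁸ m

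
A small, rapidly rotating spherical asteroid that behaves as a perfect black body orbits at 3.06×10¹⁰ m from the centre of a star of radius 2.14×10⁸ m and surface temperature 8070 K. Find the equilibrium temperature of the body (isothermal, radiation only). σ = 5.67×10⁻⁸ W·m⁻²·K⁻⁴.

The star's surface emits σT_*⁴; at distance d the flux is S = σT_*⁴(R_*/d)².
S = 5.67×10⁻⁸·(8070)⁴·(2.14×10⁸/3.06×10¹⁰)² = 11760 W/m².
For an isothermal sphere T⁴ = (1−a)S/(4σ) = 5.186×10¹⁰ K⁴.

T ≈ 477 K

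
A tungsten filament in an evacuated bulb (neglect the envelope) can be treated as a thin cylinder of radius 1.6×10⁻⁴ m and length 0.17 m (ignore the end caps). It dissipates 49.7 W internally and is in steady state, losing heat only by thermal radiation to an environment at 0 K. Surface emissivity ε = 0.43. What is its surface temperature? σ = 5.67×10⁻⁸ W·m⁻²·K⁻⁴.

Steady state: internal power = radiated power, P = εσA T⁴.
Radiating area A = 2πrL = 1.709×10⁻⁴ m².
T⁴ = P/(εσA) = 49.7/(0.43·5.67×10⁻⁸·1.709×10⁻⁴) = 1.193×10¹³ K⁴.
T = (1.193×10¹³)^(1/4).

T ≈ 1860 K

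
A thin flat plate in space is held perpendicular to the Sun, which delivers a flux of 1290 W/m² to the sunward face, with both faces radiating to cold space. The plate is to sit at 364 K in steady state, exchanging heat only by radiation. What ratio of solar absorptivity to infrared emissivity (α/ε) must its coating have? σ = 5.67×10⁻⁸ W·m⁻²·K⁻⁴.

Balance: αS·A = εσ·2A·T⁴ ⇒ α/ε = 2σT⁴/S.
α/ε = 2·5.67×10⁻⁸·(364)⁴/1290 = 2·5.67×10⁻⁸·1.756×10¹⁰/1290.

α/ε ≈ 1.54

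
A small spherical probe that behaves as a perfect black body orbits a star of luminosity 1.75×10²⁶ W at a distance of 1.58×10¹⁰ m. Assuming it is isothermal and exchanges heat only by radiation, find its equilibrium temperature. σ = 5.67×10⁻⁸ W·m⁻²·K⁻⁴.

T ≈ 704 K

First find the stellar flux at distance d: S = L/(4πd²) = 1.75×10²⁶/(4π·(1.58×10¹⁰)²) = 55780 W/m².
For an isothermal sphere, absorbed (1−a)S·πr² = emitted σ·4πr²·T⁴, so T⁴ = (1−a)S/(4σ).
T⁴ = 1.00·55780/(4·5.67×10⁻⁸) = 2.460×10¹¹ K⁴.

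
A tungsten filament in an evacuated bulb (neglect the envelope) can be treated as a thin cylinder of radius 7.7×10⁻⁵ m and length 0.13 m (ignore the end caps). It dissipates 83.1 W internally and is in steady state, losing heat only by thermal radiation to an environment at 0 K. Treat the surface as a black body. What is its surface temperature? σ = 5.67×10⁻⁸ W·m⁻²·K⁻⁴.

T ≈ 2200 K

Steady state: internal power = radiated power, P = εσA T⁴.
Radiating area A = 2πrL = 6.289×10⁻⁵ m².
T⁴ = P/(εσA) = 83.1/(1.0·5.67×10⁻⁸·6.289×10⁻⁵) = 2.330×10¹³ K⁴.
T = (2.330×10¹³)^(1/4).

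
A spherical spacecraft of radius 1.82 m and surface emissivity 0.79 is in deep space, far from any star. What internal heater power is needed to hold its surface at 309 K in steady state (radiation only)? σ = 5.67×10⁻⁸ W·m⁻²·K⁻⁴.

P = εσ·4πr²·T⁴.
4πr² = 41.62 m²; T⁴ = 9.117×10⁹ K⁴.
P = 0.79·5.67×10⁻⁸·41.62·9.117×10⁹.

P ≈ 17000 W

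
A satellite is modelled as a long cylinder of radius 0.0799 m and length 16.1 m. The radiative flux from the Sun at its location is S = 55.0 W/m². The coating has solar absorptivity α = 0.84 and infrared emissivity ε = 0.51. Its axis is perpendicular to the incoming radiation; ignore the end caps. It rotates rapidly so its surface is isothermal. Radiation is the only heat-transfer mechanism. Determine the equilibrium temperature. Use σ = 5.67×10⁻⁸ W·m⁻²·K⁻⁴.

At equilibrium, absorbed power = emitted power.
Absorbing cross-section = 2rL = 2.573 m²; emitting surface = 2πrL = 8.083 m² (ratio π).
αS·A_cross = εσ·A_surf·T⁴  ⇒  T⁴ = αS/(ε·πσ).
T⁴ = 0.840·55.0/(0.51·π·5.67×10⁻⁸) = 5.086×10⁸ K⁴.
T = (5.086×10⁸)^(1/4).

T ≈ 150 K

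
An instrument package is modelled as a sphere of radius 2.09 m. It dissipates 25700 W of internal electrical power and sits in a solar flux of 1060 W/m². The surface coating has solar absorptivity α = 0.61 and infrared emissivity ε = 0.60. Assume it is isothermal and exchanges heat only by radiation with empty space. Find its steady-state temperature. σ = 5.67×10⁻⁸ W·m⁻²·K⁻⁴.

At steady state, absorbed solar power + internal power = radiated power.
Absorbed: α·S·A_cross = 0.61·1060·13.72 = 8873 W (cross-section πr²).
Total input = 8873 + 25700 = 34570 W.
Radiated: εσ·A_surf·T⁴ with A_surf = 4πr² = 54.89 m².
T⁴ = 34570/(0.60·5.67×10⁻⁸·54.89) = 1.851×10¹⁰ K⁴.

T ≈ 369 K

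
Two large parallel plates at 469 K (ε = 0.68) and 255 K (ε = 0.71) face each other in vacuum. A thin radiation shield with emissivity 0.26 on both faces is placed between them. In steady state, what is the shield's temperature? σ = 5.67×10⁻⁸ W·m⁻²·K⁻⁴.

T_s ≈ 402 K

In steady state the net flux on the hot side equals that on the cold side.
σ(T₁⁴−T_s⁴)/D₁ = σ(T_s⁴−T₂⁴)/D₂, with D₁ = 1/ε₁+1/ε_s−1 = 4.317, D₂ = 1/ε_s+1/ε₂−1 = 4.255.
Solve for T_s⁴: T_s⁴ = (D₂·T₁⁴ + D₁·T₂⁴)/(D₁+D₂) = 2.615×10¹⁰ K⁴.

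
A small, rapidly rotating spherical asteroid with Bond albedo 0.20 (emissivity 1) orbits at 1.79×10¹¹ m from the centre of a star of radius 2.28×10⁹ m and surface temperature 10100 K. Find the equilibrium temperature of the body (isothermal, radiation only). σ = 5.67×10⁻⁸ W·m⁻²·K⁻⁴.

T ≈ 762 K

The star's surface emits σT_*⁴; at distance d the flux is S = σT_*⁴(R_*/d)².
S = 5.67×10⁻⁸·(10100)⁴·(2.28×10⁹/1.79×10¹¹)² = 95730 W/m².
For an isothermal sphere T⁴ = (1−a)S/(4σ) = 3.377×10¹¹ K⁴.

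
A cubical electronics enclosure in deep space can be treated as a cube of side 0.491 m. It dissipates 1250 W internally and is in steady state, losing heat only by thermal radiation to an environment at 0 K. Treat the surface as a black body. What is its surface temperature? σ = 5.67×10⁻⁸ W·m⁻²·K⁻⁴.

T ≈ 351 K

Steady state: internal power = radiated power, P = εσA T⁴.
Radiating area A = 6L² = 1.446 m².
T⁴ = P/(εσA) = 1250/(1.0·5.67×10⁻⁸·1.446) = 1.524×10¹⁰ K⁴.
T = (1.524×10¹⁰)^(1/4).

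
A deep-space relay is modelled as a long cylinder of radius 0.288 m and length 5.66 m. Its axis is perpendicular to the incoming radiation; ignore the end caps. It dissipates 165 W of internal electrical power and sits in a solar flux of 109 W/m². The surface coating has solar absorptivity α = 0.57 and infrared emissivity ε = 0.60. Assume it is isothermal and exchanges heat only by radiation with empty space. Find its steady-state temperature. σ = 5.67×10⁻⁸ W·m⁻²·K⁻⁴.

At steady state, absorbed solar power + internal power = radiated power.
Absorbed: α·S·A_cross = 0.57·109·3.260 = 202.6 W (cross-section 2rL).
Total input = 202.6 + 165 = 367.6 W.
Radiated: εσ·A_surf·T⁴ with A_surf = 2πrL = 10.24 m².
T⁴ = 367.6/(0.60·5.67×10⁻⁸·10.24) = 1.055×10⁹ K⁴.

T ≈ 180 K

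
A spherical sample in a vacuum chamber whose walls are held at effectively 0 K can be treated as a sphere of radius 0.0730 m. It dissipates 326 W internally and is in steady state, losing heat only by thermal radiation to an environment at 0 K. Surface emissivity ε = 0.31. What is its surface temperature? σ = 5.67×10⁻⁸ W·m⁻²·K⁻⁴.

Steady state: internal power = radiated power, P = εσA T⁴.
Radiating area A = 4πr² = 0.06697 m².
T⁴ = P/(εσA) = 326/(0.31·5.67×10⁻⁸·0.06697) = 2.770×10¹¹ K⁴.
T = (2.770×10¹¹)^(1/4).

T ≈ 725 K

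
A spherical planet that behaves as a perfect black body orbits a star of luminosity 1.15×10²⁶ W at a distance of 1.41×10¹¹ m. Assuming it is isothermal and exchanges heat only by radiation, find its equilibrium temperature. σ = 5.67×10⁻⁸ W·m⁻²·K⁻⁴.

T ≈ 212 K

First find the stellar flux at distance d: S = L/(4πd²) = 1.15×10²⁶/(4π·(1.41×10¹¹)²) = 460.3 W/m².
For an isothermal sphere, absorbed (1−a)S·πr² = emitted σ·4πr²·T⁴, so T⁴ = (1−a)S/(4σ).
T⁴ = 1.00·460.3/(4·5.67×10⁻⁸) = 2.030×10⁹ K⁴.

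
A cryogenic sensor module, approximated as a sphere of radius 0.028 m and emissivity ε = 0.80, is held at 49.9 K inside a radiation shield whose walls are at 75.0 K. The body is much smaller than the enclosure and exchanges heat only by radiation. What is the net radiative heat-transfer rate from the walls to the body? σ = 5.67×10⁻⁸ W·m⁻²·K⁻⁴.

For a small grey body in a large enclosure: P_net = εσA(T_body⁴ − T_wall⁴).
A = 4πr² = 0.009852 m²; T_body⁴ − T_wall⁴ = 6.200×10⁶ − 3.164×10⁷ = -2.544×10⁷ K⁴.
|P_net| = 0.80·5.67×10⁻⁸·0.009852·2.544×10⁷.

P_net ≈ 0.0114 W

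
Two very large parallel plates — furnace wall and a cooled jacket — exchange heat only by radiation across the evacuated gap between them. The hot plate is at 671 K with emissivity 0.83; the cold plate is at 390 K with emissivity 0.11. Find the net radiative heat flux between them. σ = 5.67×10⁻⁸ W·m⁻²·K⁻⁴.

For two infinite grey parallel plates, q = σ(T₁⁴ − T₂⁴)/(1/ε₁ + 1/ε₂ − 1).
T₁⁴ − T₂⁴ = 2.027×10¹¹ − 2.313×10¹⁰ = 1.796×10¹¹ K⁴.
1/ε₁ + 1/ε₂ − 1 = 1.205 + 9.091 − 1 = 9.296.
q = 5.67×10⁻⁸ × 1.796×10¹¹ / 9.296.

q ≈ 1100 W/m²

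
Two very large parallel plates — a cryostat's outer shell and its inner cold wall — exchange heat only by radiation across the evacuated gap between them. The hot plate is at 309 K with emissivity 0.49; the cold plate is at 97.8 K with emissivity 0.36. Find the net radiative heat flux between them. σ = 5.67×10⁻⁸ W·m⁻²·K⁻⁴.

q ≈ 134 W/m²

For two infinite grey parallel plates, q = σ(T₁⁴ − T₂⁴)/(1/ε₁ + 1/ε₂ − 1).
T₁⁴ − T₂⁴ = 9.117×10⁹ − 9.149×10⁷ = 9.025×10⁹ K⁴.
1/ε₁ + 1/ε₂ − 1 = 2.041 + 2.778 − 1 = 3.819.
q = 5.67×10⁻⁸ × 9.025×10⁹ / 3.819.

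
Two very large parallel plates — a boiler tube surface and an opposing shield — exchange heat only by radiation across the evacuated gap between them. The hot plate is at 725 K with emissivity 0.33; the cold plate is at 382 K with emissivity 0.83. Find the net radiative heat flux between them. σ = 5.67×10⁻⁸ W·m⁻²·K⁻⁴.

For two infinite grey parallel plates, q = σ(T₁⁴ − T₂⁴)/(1/ε₁ + 1/ε₂ − 1).
T₁⁴ − T₂⁴ = 2.763×10¹¹ − 2.129×10¹⁰ = 2.550×10¹¹ K⁴.
1/ε₁ + 1/ε₂ − 1 = 3.030 + 1.205 − 1 = 3.235.
q = 5.67×10⁻⁸ × 2.550×10¹¹ / 3.235.

q ≈ 4470 W/m²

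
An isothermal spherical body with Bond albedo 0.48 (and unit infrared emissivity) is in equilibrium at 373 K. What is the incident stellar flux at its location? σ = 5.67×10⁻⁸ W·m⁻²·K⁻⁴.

S ≈ 8440 W/m²

(1−a)S·πr² = σ·4πr²·T⁴ ⇒ S = 4σT⁴/(1−a).
S = 4·5.67×10⁻⁸·1.936×10¹⁰/0.520.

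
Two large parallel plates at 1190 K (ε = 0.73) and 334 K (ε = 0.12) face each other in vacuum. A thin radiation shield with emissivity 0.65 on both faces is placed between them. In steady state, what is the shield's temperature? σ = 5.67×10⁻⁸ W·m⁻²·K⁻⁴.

In steady state the net flux on the hot side equals that on the cold side.
σ(T₁⁴−T_s⁴)/D₁ = σ(T_s⁴−T₂⁴)/D₂, with D₁ = 1/ε₁+1/ε_s−1 = 1.908, D₂ = 1/ε_s+1/ε₂−1 = 8.872.
Solve for T_s⁴: T_s⁴ = (D₂·T₁⁴ + D₁·T₂⁴)/(D₁+D₂) = 1.653×10¹² K⁴.

T_s ≈ 1130 K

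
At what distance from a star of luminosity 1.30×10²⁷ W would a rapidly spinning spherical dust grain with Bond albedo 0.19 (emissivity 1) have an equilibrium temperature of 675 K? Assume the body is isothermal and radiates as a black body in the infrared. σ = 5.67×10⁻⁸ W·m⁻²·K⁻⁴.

d ≈ 4.22×10¹⁰ m

For an isothermal black-emitting sphere, (1−a)S·πr² = σ·4πr²·T⁴ ⇒ S = 4σT⁴/(1−a).
S = 4·5.67×10⁻⁸·(675)⁴/0.810 = 58130 W/m².
Flux falls as S = L/(4πd²), so d = √(L/(4πS)) = √(1.30×10²⁷/(4π·58130)).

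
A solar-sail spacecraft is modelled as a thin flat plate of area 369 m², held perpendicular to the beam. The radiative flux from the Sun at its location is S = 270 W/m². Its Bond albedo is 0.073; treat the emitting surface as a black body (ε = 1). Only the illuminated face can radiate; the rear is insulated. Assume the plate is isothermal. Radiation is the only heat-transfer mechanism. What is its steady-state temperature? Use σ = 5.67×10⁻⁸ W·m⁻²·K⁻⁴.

At equilibrium, absorbed power = emitted power.
Absorbing cross-section = A = 369.0 m²; emitting surface = A = 369.0 m² (ratio 1).
(1−a)S·A_cross = εσ·A_surf·T⁴  ⇒  T⁴ = (1−a)S/(1σ).
T⁴ = 0.927·270/(1·5.67×10⁻⁸) = 4.414×10⁹ K⁴.
T = (4.414×10⁹)^(1/4).

T ≈ 258 K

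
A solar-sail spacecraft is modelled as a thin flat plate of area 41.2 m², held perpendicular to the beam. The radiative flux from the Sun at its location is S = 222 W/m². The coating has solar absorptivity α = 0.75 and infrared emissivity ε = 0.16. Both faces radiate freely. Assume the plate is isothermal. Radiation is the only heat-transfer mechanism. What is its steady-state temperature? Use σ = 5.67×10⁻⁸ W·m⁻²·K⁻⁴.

At equilibrium, absorbed power = emitted power.
Absorbing cross-section = A = 41.20 m²; emitting surface = 2A = 82.40 m² (ratio 2).
αS·A_cross = εσ·A_surf·T⁴  ⇒  T⁴ = αS/(ε·2σ).
T⁴ = 0.750·222/(0.16·2·5.67×10⁻⁸) = 9.177×10⁹ K⁴.
T = (9.177×10⁹)^(1/4).

T ≈ 310 K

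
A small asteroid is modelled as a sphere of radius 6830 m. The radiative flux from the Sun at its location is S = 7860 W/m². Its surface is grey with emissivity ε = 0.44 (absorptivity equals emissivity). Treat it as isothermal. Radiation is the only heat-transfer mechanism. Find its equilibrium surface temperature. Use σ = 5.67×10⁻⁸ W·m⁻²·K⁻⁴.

T ≈ 431 K

At equilibrium, absorbed power = emitted power.
Absorbing cross-section = πr² = 1.466×10⁸ m²; emitting surface = 4πr² = 5.862×10⁸ m² (ratio 4).
εS·A_cross = εσ·A_surf·T⁴  ⇒  T⁴ = S/(4σ)   (ε cancels).
T⁴ = 7860/(4·5.67×10⁻⁸) = 3.466×10¹⁰ K⁴.
T = (3.466×10¹⁰)^(1/4).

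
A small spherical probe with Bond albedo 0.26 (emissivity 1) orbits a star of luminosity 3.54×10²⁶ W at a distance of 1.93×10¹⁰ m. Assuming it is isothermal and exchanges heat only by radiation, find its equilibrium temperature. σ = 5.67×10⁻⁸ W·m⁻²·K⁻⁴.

First find the stellar flux at distance d: S = L/(4πd²) = 3.54×10²⁶/(4π·(1.93×10¹⁰)²) = 75630 W/m².
For an isothermal sphere, absorbed (1−a)S·πr² = emitted σ·4πr²·T⁴, so T⁴ = (1−a)S/(4σ).
T⁴ = 0.740·75630/(4·5.67×10⁻⁸) = 2.468×10¹¹ K⁴.

T ≈ 705 K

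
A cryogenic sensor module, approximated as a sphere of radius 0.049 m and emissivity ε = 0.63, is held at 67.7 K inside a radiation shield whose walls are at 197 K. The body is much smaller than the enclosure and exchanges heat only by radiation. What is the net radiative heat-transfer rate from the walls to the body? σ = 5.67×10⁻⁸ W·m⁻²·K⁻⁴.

P_net ≈ 1.60 W

For a small grey body in a large enclosure: P_net = εσA(T_body⁴ − T_wall⁴).
A = 4πr² = 0.03017 m²; T_body⁴ − T_wall⁴ = 2.101×10⁷ − 1.506×10⁹ = -1.485×10⁹ K⁴.
|P_net| = 0.63·5.67×10⁻⁸·0.03017·1.485×10⁹.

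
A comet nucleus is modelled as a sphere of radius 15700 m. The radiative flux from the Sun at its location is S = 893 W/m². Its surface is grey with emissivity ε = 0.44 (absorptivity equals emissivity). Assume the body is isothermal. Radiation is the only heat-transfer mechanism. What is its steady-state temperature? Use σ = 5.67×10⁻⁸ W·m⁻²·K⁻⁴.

At equilibrium, absorbed power = emitted power.
Absorbing cross-section = πr² = 7.744×10⁸ m²; emitting surface = 4πr² = 3.097×10⁹ m² (ratio 4).
εS·A_cross = εσ·A_surf·T⁴  ⇒  T⁴ = S/(4σ)   (ε cancels).
T⁴ = 893/(4·5.67×10⁻⁸) = 3.937×10⁹ K⁴.
T = (3.937×10⁹)^(1/4).

T ≈ 250 K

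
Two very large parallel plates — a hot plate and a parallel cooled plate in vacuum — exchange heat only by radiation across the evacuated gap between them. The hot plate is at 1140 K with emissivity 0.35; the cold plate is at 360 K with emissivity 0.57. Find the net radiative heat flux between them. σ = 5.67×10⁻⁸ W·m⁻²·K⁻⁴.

For two infinite grey parallel plates, q = σ(T₁⁴ − T₂⁴)/(1/ε₁ + 1/ε₂ − 1).
T₁⁴ − T₂⁴ = 1.689×10¹² − 1.680×10¹⁰ = 1.672×10¹² K⁴.
1/ε₁ + 1/ε₂ − 1 = 2.857 + 1.754 − 1 = 3.612.
q = 5.67×10⁻⁸ × 1.672×10¹² / 3.612.

q ≈ 26300 W/m²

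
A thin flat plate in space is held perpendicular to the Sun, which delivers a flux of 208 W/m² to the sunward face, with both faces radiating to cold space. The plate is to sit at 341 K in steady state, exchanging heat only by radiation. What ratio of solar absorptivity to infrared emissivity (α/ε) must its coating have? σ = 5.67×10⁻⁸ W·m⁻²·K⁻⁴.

α/ε ≈ 7.37

Balance: αS·A = εσ·2A·T⁴ ⇒ α/ε = 2σT⁴/S.
α/ε = 2·5.67×10⁻⁸·(341)⁴/208 = 2·5.67×10⁻⁸·1.352×10¹⁰/208.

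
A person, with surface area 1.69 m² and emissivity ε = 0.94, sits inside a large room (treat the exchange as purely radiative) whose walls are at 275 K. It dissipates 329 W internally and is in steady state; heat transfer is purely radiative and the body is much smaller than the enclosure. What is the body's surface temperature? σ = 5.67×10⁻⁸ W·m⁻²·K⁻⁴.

For a small grey body in a large enclosure, net radiated power = εσA(T⁴ − T_w⁴).
Steady state: P = εσA(T⁴ − T_w⁴) with A = 1.69 m².
T⁴ = P/(εσA) + T_w⁴ = 329/(0.94·5.67×10⁻⁸·1.690) + (275)⁴
    = 3.653×10⁹ + 5.719×10⁹ = 9.372×10⁹ K⁴.

T ≈ 311 K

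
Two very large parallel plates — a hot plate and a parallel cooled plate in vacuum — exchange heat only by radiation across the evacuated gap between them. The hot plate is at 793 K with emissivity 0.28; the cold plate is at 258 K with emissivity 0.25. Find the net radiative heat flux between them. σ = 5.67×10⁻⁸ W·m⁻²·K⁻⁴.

For two infinite grey parallel plates, q = σ(T₁⁴ − T₂⁴)/(1/ε₁ + 1/ε₂ − 1).
T₁⁴ − T₂⁴ = 3.955×10¹¹ − 4.431×10⁹ = 3.910×10¹¹ K⁴.
1/ε₁ + 1/ε₂ − 1 = 3.571 + 4.000 − 1 = 6.571.
q = 5.67×10⁻⁸ × 3.910×10¹¹ / 6.571.

q ≈ 3370 W/m²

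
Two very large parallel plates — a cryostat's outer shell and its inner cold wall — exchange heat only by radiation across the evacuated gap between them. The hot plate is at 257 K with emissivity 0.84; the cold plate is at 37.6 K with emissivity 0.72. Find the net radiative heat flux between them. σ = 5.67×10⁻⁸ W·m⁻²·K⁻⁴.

q ≈ 157 W/m²

For two infinite grey parallel plates, q = σ(T₁⁴ − T₂⁴)/(1/ε₁ + 1/ε₂ − 1).
T₁⁴ − T₂⁴ = 4.362×10⁹ − 1.999×10⁶ = 4.360×10⁹ K⁴.
1/ε₁ + 1/ε₂ − 1 = 1.190 + 1.389 − 1 = 1.579.
q = 5.67×10⁻⁸ × 4.360×10⁹ / 1.579.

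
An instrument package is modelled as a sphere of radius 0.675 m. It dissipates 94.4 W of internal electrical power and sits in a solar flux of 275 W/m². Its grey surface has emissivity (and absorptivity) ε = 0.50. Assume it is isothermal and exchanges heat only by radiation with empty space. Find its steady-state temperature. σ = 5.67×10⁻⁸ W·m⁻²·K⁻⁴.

At steady state, absorbed solar power + internal power = radiated power.
Absorbed: α·S·A_cross = 0.50·275·1.431 = 196.8 W (cross-section πr²).
Total input = 196.8 + 94.4 = 291.2 W.
Radiated: εσ·A_surf·T⁴ with A_surf = 4πr² = 5.726 m².
T⁴ = 291.2/(0.50·5.67×10⁻⁸·5.726) = 1.794×10⁹ K⁴.

T ≈ 206 K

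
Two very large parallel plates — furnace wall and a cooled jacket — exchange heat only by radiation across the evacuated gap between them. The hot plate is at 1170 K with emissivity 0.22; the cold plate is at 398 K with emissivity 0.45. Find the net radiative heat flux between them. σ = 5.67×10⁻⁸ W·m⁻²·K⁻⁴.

q ≈ 18200 W/m²

For two infinite grey parallel plates, q = σ(T₁⁴ − T₂⁴)/(1/ε₁ + 1/ε₂ − 1).
T₁⁴ − T₂⁴ = 1.874×10¹² − 2.509×10¹⁰ = 1.849×10¹² K⁴.
1/ε₁ + 1/ε₂ − 1 = 4.545 + 2.222 − 1 = 5.768.
q = 5.67×10⁻⁸ × 1.849×10¹² / 5.768.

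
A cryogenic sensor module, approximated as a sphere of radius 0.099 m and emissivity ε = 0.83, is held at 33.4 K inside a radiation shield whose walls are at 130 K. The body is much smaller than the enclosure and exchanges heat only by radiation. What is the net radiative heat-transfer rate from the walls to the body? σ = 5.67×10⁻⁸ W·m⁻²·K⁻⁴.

P_net ≈ 1.65 W

For a small grey body in a large enclosure: P_net = εσA(T_body⁴ − T_wall⁴).
A = 4πr² = 0.1232 m²; T_body⁴ − T_wall⁴ = 1.244×10⁶ − 2.856×10⁸ = -2.844×10⁸ K⁴.
|P_net| = 0.83·5.67×10⁻⁸·0.1232·2.844×10⁸.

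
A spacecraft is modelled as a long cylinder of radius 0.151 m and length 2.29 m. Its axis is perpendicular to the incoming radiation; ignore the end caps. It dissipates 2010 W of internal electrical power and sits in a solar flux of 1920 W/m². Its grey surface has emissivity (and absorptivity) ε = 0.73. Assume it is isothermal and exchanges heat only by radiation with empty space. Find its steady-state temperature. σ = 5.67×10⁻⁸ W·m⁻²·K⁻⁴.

T ≈ 427 K

At steady state, absorbed solar power + internal power = radiated power.
Absorbed: α·S·A_cross = 0.73·1920·0.6916 = 969.3 W (cross-section 2rL).
Total input = 969.3 + 2010 = 2979 W.
Radiated: εσ·A_surf·T⁴ with A_surf = 2πrL = 2.173 m².
T⁴ = 2979/(0.73·5.67×10⁻⁸·2.173) = 3.313×10¹⁰ K⁴.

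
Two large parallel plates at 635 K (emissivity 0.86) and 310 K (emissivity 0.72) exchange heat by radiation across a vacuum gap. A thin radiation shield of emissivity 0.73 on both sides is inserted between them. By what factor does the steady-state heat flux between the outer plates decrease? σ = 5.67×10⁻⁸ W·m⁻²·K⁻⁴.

Without shield: q₀ = σΔ(T⁴)/(1/ε₁+1/ε₂−1) with denominator 1.552.
With shield the two gaps are in series; the resistances add: (1/ε₁+1/ε_s−1)+(1/ε_s+1/ε₂−1) = 1.533+1.759 = 3.291.
Heat-flux ratio q₀/q = 3.291/1.552.

factor ≈ 2.12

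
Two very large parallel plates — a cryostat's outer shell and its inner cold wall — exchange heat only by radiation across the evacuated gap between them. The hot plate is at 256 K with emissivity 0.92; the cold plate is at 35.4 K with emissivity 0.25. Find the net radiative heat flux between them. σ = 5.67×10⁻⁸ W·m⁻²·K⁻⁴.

q ≈ 59.6 W/m²

For two infinite grey parallel plates, q = σ(T₁⁴ − T₂⁴)/(1/ε₁ + 1/ε₂ − 1).
T₁⁴ − T₂⁴ = 4.295×10⁹ − 1.570×10⁶ = 4.293×10⁹ K⁴.
1/ε₁ + 1/ε₂ − 1 = 1.087 + 4.000 − 1 = 4.087.
q = 5.67×10⁻⁸ × 4.293×10⁹ / 4.087.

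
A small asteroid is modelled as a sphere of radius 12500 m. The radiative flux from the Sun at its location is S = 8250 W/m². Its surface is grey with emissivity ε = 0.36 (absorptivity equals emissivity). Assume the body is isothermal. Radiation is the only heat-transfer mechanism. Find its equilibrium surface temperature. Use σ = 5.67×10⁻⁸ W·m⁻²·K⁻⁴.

T ≈ 437 K

At equilibrium, absorbed power = emitted power.
Absorbing cross-section = πr² = 4.909×10⁸ m²; emitting surface = 4πr² = 1.963×10⁹ m² (ratio 4).
εS·A_cross = εσ·A_surf·T⁴  ⇒  T⁴ = S/(4σ)   (ε cancels).
T⁴ = 8250/(4·5.67×10⁻⁸) = 3.638×10¹⁰ K⁴.
T = (3.638×10¹⁰)^(1/4).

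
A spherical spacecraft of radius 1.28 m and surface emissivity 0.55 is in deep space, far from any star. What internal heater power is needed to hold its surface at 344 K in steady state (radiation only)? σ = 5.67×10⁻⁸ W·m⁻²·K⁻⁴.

P = εσ·4πr²·T⁴.
4πr² = 20.59 m²; T⁴ = 1.400×10¹⁰ K⁴.
P = 0.55·5.67×10⁻⁸·20.59·1.400×10¹⁰.

P ≈ 8990 W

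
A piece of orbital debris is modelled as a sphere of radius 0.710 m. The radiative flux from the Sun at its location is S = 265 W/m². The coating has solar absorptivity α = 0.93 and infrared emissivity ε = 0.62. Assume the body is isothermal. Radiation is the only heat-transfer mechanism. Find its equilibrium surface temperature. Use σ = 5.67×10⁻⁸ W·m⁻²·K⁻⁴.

T ≈ 205 K

At equilibrium, absorbed power = emitted power.
Absorbing cross-section = πr² = 1.584 m²; emitting surface = 4πr² = 6.335 m² (ratio 4).
αS·A_cross = εσ·A_surf·T⁴  ⇒  T⁴ = αS/(ε·4σ).
T⁴ = 0.930·265/(0.62·4·5.67×10⁻⁸) = 1.753×10⁹ K⁴.
T = (1.753×10⁹)^(1/4).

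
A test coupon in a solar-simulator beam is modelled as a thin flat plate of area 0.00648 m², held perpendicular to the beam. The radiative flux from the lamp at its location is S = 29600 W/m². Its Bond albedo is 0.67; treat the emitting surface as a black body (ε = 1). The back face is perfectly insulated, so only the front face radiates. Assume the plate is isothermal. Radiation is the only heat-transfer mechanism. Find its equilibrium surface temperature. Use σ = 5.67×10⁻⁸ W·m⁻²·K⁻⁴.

At equilibrium, absorbed power = emitted power.
Absorbing cross-section = A = 0.006480 m²; emitting surface = A = 0.006480 m² (ratio 1).
(1−a)S·A_cross = εσ·A_surf·T⁴  ⇒  T⁴ = (1−a)S/(1σ).
T⁴ = 0.330·29600/(1·5.67×10⁻⁸) = 1.723×10¹¹ K⁴.
T = (1.723×10¹¹)^(1/4).

T ≈ 644 K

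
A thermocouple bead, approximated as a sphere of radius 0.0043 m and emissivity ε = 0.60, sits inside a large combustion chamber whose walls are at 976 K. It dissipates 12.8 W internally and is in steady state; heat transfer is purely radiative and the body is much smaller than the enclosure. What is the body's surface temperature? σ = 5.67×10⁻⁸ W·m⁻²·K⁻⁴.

For a small grey body in a large enclosure, net radiated power = εσA(T⁴ − T_w⁴).
Steady state: P = εσA(T⁴ − T_w⁴) with A = 4πr² = 2.324×10⁻⁴ m².
T⁴ = P/(εσA) + T_w⁴ = 12.8/(0.60·5.67×10⁻⁸·2.324×10⁻⁴) + (976)⁴
    = 1.619×10¹² + 9.074×10¹¹ = 2.527×10¹² K⁴.

T ≈ 1260 K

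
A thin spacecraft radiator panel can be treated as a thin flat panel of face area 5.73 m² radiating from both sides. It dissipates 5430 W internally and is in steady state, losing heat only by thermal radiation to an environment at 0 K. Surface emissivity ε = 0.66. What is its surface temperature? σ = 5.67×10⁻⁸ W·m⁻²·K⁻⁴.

Steady state: internal power = radiated power, P = εσA T⁴.
Radiating area A = 2·5.73 = 11.46 m².
T⁴ = P/(εσA) = 5430/(0.66·5.67×10⁻⁸·11.46) = 1.266×10¹⁰ K⁴.
T = (1.266×10¹⁰)^(1/4).

T ≈ 335 K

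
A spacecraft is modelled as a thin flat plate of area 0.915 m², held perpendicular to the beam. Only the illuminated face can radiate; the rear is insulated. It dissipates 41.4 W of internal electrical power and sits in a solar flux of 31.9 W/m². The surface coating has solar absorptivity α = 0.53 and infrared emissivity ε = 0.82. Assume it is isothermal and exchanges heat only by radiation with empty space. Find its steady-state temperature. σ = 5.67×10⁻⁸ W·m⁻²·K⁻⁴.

At steady state, absorbed solar power + internal power = radiated power.
Absorbed: α·S·A_cross = 0.53·31.9·0.9150 = 15.47 W (cross-section A).
Total input = 15.47 + 41.4 = 56.87 W.
Radiated: εσ·A_surf·T⁴ with A_surf = A = 0.9150 m².
T⁴ = 56.87/(0.82·5.67×10⁻⁸·0.9150) = 1.337×10⁹ K⁴.

T ≈ 191 K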